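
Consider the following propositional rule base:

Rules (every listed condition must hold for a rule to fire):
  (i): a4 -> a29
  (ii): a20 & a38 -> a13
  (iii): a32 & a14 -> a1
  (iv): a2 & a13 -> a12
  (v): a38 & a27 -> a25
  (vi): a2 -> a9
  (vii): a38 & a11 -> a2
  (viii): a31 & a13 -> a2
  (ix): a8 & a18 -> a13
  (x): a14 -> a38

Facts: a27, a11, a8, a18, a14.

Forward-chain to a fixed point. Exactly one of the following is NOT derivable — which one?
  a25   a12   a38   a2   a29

a29

Round 1: (ix) [a8 & a18 -> a13]; (x) [a14 -> a38]. New: a13, a38.
Round 2: (v) [a38 & a27 -> a25]; (vii) [a38 & a11 -> a2]. New: a25, a2.
Round 3: (iv) [a2 & a13 -> a12]; (vi) [a2 -> a9]. New: a12, a9.
Derived: a25 (round 2), a2 (round 2), a38 (round 1), a12 (round 3). a29 never appears in any round.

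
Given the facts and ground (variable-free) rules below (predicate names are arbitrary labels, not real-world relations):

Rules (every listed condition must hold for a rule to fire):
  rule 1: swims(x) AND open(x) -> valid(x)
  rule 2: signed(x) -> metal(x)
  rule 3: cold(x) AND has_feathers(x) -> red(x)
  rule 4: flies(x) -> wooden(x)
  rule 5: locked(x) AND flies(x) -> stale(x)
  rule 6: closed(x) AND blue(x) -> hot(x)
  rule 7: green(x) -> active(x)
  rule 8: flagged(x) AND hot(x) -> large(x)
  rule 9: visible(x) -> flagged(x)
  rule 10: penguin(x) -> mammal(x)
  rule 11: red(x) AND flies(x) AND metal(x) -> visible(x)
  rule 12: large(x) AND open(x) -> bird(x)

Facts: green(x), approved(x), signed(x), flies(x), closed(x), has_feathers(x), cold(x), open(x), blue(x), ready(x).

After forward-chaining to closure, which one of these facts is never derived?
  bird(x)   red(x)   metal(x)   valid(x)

Round 1: rule 2 [signed(x) -> metal(x)]; rule 3 [cold(x) AND has_feathers(x) -> red(x)]; rule 4 [flies(x) -> wooden(x)]; rule 6 [closed(x) AND blue(x) -> hot(x)]; rule 7 [green(x) -> active(x)]. Adds metal(x), red(x), wooden(x), hot(x), active(x).
Round 2: rule 11 [red(x) AND flies(x) AND metal(x) -> visible(x)]. Adds visible(x).
Round 3: rule 9 [visible(x) -> flagged(x)]. Adds flagged(x).
Round 4: rule 8 [flagged(x) AND hot(x) -> large(x)]. Adds large(x).
Round 5: rule 12 [large(x) AND open(x) -> bird(x)]. Adds bird(x).
Derived: bird(x) (round 5), metal(x) (round 1), red(x) (round 1). valid(x) never appears in any round.

valid(x)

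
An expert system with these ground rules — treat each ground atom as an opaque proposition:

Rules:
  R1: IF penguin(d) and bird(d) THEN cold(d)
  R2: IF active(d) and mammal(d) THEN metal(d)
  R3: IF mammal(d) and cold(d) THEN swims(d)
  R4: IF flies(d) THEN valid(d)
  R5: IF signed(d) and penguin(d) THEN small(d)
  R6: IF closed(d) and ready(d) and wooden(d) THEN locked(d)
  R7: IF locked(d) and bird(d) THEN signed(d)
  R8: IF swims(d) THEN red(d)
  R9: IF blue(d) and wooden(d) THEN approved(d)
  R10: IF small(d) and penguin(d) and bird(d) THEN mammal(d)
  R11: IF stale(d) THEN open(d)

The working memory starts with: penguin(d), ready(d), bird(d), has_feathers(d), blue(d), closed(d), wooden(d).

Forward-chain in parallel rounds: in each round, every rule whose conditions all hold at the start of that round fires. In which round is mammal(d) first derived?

4

Round 1: R1 [IF penguin(d) and bird(d) THEN cold(d)]; R6 [IF closed(d) and ready(d) and wooden(d) THEN locked(d)]; R9 [IF blue(d) and wooden(d) THEN approved(d)]. New: cold(d), locked(d), approved(d).
Round 2: R7 [IF locked(d) and bird(d) THEN signed(d)]. New: signed(d).
Round 3: R5 [IF signed(d) and penguin(d) THEN small(d)]. New: small(d).
Round 4: R10 [IF small(d) and penguin(d) and bird(d) THEN mammal(d)]. New: mammal(d).
mammal(d) first appears in round 4.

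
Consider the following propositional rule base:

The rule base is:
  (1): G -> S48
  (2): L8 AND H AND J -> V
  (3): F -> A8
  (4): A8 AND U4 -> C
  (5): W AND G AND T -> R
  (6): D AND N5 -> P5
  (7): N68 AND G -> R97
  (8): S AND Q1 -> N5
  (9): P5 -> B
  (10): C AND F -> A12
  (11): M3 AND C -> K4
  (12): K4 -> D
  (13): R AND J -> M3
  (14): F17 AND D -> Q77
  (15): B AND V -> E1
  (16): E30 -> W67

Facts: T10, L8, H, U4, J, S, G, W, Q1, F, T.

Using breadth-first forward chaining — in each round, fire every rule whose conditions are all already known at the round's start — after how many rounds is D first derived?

Round 1: (1) [G -> S48]; (2) [L8 AND H AND J -> V]; (3) [F -> A8]; (5) [W AND G AND T -> R]; (8) [S AND Q1 -> N5]. New: S48, V, A8, R, N5.
Round 2: (4) [A8 AND U4 -> C]; (13) [R AND J -> M3]. New: C, M3.
Round 3: (10) [C AND F -> A12]; (11) [M3 AND C -> K4]. New: A12, K4.
Round 4: (12) [K4 -> D]. New: D.
D first appears in round 4.

4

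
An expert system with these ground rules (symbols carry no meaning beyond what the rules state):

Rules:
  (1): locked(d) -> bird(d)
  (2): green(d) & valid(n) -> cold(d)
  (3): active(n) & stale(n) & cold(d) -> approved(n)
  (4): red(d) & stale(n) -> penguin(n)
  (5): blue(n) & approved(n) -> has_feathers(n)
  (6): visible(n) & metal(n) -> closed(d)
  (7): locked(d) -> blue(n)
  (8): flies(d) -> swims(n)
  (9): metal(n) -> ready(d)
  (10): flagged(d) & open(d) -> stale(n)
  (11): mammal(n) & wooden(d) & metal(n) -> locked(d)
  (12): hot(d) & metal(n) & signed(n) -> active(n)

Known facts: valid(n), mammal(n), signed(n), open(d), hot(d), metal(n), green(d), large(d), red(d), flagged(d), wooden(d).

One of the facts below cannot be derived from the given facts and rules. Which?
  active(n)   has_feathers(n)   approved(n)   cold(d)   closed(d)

closed(d)

Round 1: (2) [green(d) & valid(n) -> cold(d)]; (9) [metal(n) -> ready(d)]; (10) [flagged(d) & open(d) -> stale(n)]; (11) [mammal(n) & wooden(d) & metal(n) -> locked(d)]; (12) [hot(d) & metal(n) & signed(n) -> active(n)]. Adds cold(d), ready(d), stale(n), locked(d), active(n).
Round 2: (1) [locked(d) -> bird(d)]; (3) [active(n) & stale(n) & cold(d) -> approved(n)]; (4) [red(d) & stale(n) -> penguin(n)]; (7) [locked(d) -> blue(n)]. Adds bird(d), approved(n), penguin(n), blue(n).
Round 3: (5) [blue(n) & approved(n) -> has_feathers(n)]. Adds has_feathers(n).
Derived: approved(n) (round 2), active(n) (round 1), has_feathers(n) (round 3), cold(d) (round 1). closed(d) never appears in any round.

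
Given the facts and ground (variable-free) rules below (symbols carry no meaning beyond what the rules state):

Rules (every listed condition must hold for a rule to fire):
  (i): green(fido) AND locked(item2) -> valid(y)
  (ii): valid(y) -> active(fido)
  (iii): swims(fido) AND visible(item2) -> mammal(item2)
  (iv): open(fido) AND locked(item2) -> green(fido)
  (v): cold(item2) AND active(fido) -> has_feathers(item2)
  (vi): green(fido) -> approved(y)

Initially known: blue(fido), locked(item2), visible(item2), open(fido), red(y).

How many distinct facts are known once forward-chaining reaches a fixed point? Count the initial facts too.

9

Round 1 — (iv), derive green(fido).
Round 2 — (i), (vi), derive valid(y), approved(y).
Round 3 — (ii), derive active(fido).
Closure: {active(fido), approved(y), blue(fido), green(fido), locked(item2), open(fido), red(y), valid(y), visible(item2)} — 9 facts.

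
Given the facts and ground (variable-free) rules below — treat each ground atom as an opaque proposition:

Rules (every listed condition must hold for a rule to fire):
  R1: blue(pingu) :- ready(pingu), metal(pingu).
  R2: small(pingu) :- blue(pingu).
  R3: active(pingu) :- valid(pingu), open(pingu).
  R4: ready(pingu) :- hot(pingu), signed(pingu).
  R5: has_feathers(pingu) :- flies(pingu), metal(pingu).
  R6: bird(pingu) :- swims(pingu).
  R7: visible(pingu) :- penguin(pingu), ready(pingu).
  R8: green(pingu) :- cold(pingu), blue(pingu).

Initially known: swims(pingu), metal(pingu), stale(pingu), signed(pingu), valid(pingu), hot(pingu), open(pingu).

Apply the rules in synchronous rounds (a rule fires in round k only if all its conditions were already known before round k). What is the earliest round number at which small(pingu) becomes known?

3

[1] R3 [active(pingu) :- valid(pingu), open(pingu).]; R4 [ready(pingu) :- hot(pingu), signed(pingu).]; R6 [bird(pingu) :- swims(pingu).]. ⇒ new: active(pingu), ready(pingu), bird(pingu).
[2] R1 [blue(pingu) :- ready(pingu), metal(pingu).]. ⇒ new: blue(pingu).
[3] R2 [small(pingu) :- blue(pingu).]. ⇒ new: small(pingu).
small(pingu) first appears in round 3.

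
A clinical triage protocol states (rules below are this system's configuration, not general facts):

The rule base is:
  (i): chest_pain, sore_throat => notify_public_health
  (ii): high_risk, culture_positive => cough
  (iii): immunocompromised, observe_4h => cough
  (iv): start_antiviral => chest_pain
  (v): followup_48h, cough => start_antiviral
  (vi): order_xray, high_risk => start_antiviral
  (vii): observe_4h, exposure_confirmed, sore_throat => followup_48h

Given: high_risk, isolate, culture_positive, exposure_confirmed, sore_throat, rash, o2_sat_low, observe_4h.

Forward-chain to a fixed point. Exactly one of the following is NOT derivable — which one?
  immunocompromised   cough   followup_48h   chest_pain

Round 1: (ii) [high_risk, culture_positive => cough]; (vii) [observe_4h, exposure_confirmed, sore_throat => followup_48h]. Adds cough, followup_48h.
Round 2: (v) [followup_48h, cough => start_antiviral]. Adds start_antiviral.
Round 3: (iv) [start_antiviral => chest_pain]. Adds chest_pain.
Round 4: (i) [chest_pain, sore_throat => notify_public_health]. Adds notify_public_health.
Derived: followup_48h (round 1), chest_pain (round 3), cough (round 1). immunocompromised never appears in any round.

immunocompromised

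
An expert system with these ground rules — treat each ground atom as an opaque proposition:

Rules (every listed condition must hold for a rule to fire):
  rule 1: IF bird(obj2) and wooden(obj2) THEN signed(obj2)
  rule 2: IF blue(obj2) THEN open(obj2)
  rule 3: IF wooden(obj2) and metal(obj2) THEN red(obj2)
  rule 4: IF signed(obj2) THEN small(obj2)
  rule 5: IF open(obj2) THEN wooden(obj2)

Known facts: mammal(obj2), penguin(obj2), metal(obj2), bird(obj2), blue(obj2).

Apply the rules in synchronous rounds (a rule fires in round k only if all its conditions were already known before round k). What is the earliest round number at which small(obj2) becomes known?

Round 1: rule 2 [IF blue(obj2) THEN open(obj2)]. Adds open(obj2).
Round 2: rule 5 [IF open(obj2) THEN wooden(obj2)]. Adds wooden(obj2).
Round 3: rule 1 [IF bird(obj2) and wooden(obj2) THEN signed(obj2)]; rule 3 [IF wooden(obj2) and metal(obj2) THEN red(obj2)]. Adds signed(obj2), red(obj2).
Round 4: rule 4 [IF signed(obj2) THEN small(obj2)]. Adds small(obj2).
small(obj2) first appears in round 4.

4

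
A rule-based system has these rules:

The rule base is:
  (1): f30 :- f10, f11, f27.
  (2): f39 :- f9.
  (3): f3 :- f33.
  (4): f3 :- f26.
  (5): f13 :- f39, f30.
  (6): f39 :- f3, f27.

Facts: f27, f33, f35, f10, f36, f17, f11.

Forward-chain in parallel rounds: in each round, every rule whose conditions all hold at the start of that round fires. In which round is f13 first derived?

3

Round 1 — (1), (3), derive f30, f3.
Round 2 — (6), derive f39.
Round 3 — (5), derive f13.
f13 first appears in round 3.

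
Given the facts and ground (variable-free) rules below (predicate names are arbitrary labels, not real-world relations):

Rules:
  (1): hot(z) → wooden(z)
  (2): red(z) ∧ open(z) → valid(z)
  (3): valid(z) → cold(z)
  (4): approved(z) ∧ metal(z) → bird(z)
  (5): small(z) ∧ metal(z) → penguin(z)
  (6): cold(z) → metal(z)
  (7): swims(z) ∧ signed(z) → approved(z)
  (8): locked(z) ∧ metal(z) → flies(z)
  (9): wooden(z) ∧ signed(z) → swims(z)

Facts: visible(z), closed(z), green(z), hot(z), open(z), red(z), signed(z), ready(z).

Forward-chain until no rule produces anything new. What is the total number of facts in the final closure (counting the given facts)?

Round 1: (1) [hot(z) → wooden(z)]; (2) [red(z) ∧ open(z) → valid(z)]. Adds wooden(z), valid(z).
Round 2: (3) [valid(z) → cold(z)]; (9) [wooden(z) ∧ signed(z) → swims(z)]. Adds cold(z), swims(z).
Round 3: (6) [cold(z) → metal(z)]; (7) [swims(z) ∧ signed(z) → approved(z)]. Adds metal(z), approved(z).
Round 4: (4) [approved(z) ∧ metal(z) → bird(z)]. Adds bird(z).
Closure: {approved(z), bird(z), closed(z), cold(z), green(z), hot(z), metal(z), open(z), ready(z), red(z), signed(z), swims(z), valid(z), visible(z), wooden(z)} — 15 facts.

15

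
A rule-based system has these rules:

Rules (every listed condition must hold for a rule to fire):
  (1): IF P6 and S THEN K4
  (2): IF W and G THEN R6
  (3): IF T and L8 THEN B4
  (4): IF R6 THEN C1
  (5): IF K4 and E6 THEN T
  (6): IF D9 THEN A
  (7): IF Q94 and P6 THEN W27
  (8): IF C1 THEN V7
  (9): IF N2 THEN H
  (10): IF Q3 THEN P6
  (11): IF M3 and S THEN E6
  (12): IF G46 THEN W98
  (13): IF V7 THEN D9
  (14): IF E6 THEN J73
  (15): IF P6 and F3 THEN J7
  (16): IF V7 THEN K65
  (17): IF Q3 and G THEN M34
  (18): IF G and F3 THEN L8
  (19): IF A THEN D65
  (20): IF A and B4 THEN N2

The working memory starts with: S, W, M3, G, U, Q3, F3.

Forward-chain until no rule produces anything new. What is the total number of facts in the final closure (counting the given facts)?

Round 1: (2) [IF W and G THEN R6]; (10) [IF Q3 THEN P6]; (11) [IF M3 and S THEN E6]; (17) [IF Q3 and G THEN M34]; (18) [IF G and F3 THEN L8]. New: R6, P6, E6, M34, L8.
Round 2: (1) [IF P6 and S THEN K4]; (4) [IF R6 THEN C1]; (14) [IF E6 THEN J73]; (15) [IF P6 and F3 THEN J7]. New: K4, C1, J73, J7.
Round 3: (5) [IF K4 and E6 THEN T]; (8) [IF C1 THEN V7]. New: T, V7.
Round 4: (3) [IF T and L8 THEN B4]; (13) [IF V7 THEN D9]; (16) [IF V7 THEN K65]. New: B4, D9, K65.
Round 5: (6) [IF D9 THEN A]. New: A.
Round 6: (19) [IF A THEN D65]; (20) [IF A and B4 THEN N2]. New: D65, N2.
Round 7: (9) [IF N2 THEN H]. New: H.
Closure: {A, B4, C1, D65, D9, E6, F3, G, H, J7, J73, K4, K65, L8, M3, M34, N2, P6, Q3, R6, S, T, U, V7, W} — 25 facts.

25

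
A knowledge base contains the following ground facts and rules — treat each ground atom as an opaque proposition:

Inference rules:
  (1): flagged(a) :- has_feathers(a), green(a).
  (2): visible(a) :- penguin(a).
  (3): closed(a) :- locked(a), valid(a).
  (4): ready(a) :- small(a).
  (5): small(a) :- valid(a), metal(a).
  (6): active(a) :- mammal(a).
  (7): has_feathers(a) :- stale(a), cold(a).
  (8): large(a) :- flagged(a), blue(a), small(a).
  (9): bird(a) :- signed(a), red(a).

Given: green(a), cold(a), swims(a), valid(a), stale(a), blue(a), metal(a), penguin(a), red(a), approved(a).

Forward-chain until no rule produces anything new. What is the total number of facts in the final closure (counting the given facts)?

Round 1 — (2), (5), (7), derive visible(a), small(a), has_feathers(a).
Round 2 — (1), (4), derive flagged(a), ready(a).
Round 3 — (8), derive large(a).
Closure: {approved(a), blue(a), cold(a), flagged(a), green(a), has_feathers(a), large(a), metal(a), penguin(a), ready(a), red(a), small(a), stale(a), swims(a), valid(a), visible(a)} — 16 facts.

16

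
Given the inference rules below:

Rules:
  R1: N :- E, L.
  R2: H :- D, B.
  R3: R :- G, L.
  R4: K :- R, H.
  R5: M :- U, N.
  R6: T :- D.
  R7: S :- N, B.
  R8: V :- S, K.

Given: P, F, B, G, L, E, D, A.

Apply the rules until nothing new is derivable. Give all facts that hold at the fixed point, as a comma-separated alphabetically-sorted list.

Round 1: R1 [N :- E, L.]; R2 [H :- D, B.]; R3 [R :- G, L.]; R6 [T :- D.]. New: N, H, R, T.
Round 2: R4 [K :- R, H.]; R7 [S :- N, B.]. New: K, S.
Round 3: R8 [V :- S, K.]. New: V.

A, B, D, E, F, G, H, K, L, N, P, R, S, T, V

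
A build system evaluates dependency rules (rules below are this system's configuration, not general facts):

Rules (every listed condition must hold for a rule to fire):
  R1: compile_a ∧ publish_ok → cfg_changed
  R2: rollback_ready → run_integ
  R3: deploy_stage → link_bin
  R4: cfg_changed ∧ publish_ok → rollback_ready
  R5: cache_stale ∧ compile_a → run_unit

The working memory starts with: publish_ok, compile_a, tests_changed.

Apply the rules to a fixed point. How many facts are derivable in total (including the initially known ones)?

6

Round 1: R1 [compile_a ∧ publish_ok → cfg_changed]. New: cfg_changed.
Round 2: R4 [cfg_changed ∧ publish_ok → rollback_ready]. New: rollback_ready.
Round 3: R2 [rollback_ready → run_integ]. New: run_integ.
Closure: {cfg_changed, compile_a, publish_ok, rollback_ready, run_integ, tests_changed} — 6 facts.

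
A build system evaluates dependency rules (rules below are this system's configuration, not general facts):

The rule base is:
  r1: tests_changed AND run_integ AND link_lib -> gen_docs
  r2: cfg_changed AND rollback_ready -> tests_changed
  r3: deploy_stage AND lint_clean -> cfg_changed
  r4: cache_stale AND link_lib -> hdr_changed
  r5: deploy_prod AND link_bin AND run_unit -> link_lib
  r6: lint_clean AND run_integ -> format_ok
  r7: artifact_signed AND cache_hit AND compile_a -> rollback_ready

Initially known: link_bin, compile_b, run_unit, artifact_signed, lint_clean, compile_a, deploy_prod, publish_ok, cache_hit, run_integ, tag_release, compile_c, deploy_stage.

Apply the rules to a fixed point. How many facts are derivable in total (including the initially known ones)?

19

Round 1 fires r3, r5, r6, r7, giving cfg_changed, link_lib, format_ok, rollback_ready.
Round 2 fires r2, giving tests_changed.
Round 3 fires r1, giving gen_docs.
Closure: {artifact_signed, cache_hit, cfg_changed, compile_a, compile_b, compile_c, deploy_prod, deploy_stage, format_ok, gen_docs, link_bin, link_lib, lint_clean, publish_ok, rollback_ready, run_integ, run_unit, tag_release, tests_changed} — 19 facts.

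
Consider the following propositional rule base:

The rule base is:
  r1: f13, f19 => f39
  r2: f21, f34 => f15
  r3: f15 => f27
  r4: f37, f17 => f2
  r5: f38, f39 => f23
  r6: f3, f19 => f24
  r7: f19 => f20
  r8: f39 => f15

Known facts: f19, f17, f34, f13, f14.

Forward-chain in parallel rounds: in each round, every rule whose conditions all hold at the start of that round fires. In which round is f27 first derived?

Round 1 — r1, r7, derive f39, f20.
Round 2 — r8, derive f15.
Round 3 — r3, derive f27.
f27 first appears in round 3.

3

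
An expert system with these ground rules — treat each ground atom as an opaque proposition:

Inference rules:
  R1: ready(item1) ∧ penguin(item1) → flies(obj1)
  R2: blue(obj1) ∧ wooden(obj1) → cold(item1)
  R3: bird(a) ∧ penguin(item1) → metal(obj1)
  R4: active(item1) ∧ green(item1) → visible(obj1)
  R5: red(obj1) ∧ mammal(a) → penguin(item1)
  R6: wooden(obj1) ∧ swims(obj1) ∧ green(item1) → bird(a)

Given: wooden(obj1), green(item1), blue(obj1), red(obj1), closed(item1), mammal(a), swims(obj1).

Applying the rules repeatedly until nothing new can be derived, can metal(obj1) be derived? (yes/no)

Round 1 fires R2, R5, R6, giving cold(item1), penguin(item1), bird(a).
Round 2 fires R3, giving metal(obj1).
metal(obj1) appears in round 2, so it is derivable.

yes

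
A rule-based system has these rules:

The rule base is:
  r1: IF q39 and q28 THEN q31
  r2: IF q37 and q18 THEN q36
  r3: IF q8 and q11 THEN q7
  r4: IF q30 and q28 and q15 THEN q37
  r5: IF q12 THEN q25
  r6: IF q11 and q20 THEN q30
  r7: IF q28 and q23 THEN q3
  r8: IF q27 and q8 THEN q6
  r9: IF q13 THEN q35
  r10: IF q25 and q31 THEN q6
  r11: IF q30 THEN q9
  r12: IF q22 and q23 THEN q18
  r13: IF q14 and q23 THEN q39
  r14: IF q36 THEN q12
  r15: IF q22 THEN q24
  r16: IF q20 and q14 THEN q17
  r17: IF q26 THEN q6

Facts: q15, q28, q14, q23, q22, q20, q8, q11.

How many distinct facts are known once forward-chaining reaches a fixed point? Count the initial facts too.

Round 1: r3 [IF q8 and q11 THEN q7]; r6 [IF q11 and q20 THEN q30]; r7 [IF q28 and q23 THEN q3]; r12 [IF q22 and q23 THEN q18]; r13 [IF q14 and q23 THEN q39]; r15 [IF q22 THEN q24]; r16 [IF q20 and q14 THEN q17]. New: q7, q30, q3, q18, q39, q24, q17.
Round 2: r1 [IF q39 and q28 THEN q31]; r4 [IF q30 and q28 and q15 THEN q37]; r11 [IF q30 THEN q9]. New: q31, q37, q9.
Round 3: r2 [IF q37 and q18 THEN q36]. New: q36.
Round 4: r14 [IF q36 THEN q12]. New: q12.
Round 5: r5 [IF q12 THEN q25]. New: q25.
Round 6: r10 [IF q25 and q31 THEN q6]. New: q6.
Closure: {q11, q12, q14, q15, q17, q18, q20, q22, q23, q24, q25, q28, q3, q30, q31, q36, q37, q39, q6, q7, q8, q9} — 22 facts.

22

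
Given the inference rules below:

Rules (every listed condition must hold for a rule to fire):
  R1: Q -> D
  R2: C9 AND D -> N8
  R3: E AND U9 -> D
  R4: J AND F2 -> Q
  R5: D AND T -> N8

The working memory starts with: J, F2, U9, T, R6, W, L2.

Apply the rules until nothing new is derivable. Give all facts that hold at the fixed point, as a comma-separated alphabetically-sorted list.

Round 1: R4 [J AND F2 -> Q]. Adds Q.
Round 2: R1 [Q -> D]. Adds D.
Round 3: R5 [D AND T -> N8]. Adds N8.

D, F2, J, L2, N8, Q, R6, T, U9, W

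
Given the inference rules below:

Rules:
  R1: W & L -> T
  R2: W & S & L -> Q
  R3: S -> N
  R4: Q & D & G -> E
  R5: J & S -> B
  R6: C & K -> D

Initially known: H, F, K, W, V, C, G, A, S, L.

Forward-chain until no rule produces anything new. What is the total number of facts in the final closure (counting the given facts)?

Round 1 fires R1, R2, R3, R6, giving T, Q, N, D.
Round 2 fires R4, giving E.
Closure: {A, C, D, E, F, G, H, K, L, N, Q, S, T, V, W} — 15 facts.

15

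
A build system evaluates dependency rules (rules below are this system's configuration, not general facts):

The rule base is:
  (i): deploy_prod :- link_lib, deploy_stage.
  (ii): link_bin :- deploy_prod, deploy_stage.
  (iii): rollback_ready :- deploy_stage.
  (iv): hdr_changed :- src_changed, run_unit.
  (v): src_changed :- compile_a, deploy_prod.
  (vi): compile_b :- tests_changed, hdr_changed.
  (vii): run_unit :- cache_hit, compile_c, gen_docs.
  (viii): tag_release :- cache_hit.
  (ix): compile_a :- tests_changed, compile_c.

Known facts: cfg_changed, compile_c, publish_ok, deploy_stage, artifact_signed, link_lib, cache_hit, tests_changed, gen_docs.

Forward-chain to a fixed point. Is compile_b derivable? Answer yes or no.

yes

Round 1 fires (i), (iii), (vii), (viii), (ix), giving deploy_prod, rollback_ready, run_unit, tag_release, compile_a.
Round 2 fires (ii), (v), giving link_bin, src_changed.
Round 3 fires (iv), giving hdr_changed.
Round 4 fires (vi), giving compile_b.
compile_b appears in round 4, so it is derivable.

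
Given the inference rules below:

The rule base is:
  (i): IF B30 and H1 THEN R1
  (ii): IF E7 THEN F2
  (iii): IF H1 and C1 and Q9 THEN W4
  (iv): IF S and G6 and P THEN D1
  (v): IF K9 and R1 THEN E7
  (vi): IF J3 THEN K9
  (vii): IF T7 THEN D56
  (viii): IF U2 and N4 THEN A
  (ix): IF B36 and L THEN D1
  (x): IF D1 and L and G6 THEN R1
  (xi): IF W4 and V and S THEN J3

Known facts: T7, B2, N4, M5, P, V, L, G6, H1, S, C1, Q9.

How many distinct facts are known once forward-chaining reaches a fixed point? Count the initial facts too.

Round 1: (iii) [IF H1 and C1 and Q9 THEN W4]; (iv) [IF S and G6 and P THEN D1]; (vii) [IF T7 THEN D56]. New: W4, D1, D56.
Round 2: (x) [IF D1 and L and G6 THEN R1]; (xi) [IF W4 and V and S THEN J3]. New: R1, J3.
Round 3: (vi) [IF J3 THEN K9]. New: K9.
Round 4: (v) [IF K9 and R1 THEN E7]. New: E7.
Round 5: (ii) [IF E7 THEN F2]. New: F2.
Closure: {B2, C1, D1, D56, E7, F2, G6, H1, J3, K9, L, M5, N4, P, Q9, R1, S, T7, V, W4} — 20 facts.

20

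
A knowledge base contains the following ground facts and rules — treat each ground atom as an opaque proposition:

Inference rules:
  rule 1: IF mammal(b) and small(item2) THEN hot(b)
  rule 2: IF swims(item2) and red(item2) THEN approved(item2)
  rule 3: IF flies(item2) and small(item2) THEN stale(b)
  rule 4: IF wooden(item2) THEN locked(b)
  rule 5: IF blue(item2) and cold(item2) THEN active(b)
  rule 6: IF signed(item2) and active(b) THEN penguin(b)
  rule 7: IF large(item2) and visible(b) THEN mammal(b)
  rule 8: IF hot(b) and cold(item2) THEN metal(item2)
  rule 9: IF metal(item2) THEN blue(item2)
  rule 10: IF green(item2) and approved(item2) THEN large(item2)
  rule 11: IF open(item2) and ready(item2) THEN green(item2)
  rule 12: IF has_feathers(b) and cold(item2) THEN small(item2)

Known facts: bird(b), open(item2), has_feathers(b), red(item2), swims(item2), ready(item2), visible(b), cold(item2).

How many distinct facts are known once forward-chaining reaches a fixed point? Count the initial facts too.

17

[1] rule 2 [IF swims(item2) and red(item2) THEN approved(item2)]; rule 11 [IF open(item2) and ready(item2) THEN green(item2)]; rule 12 [IF has_feathers(b) and cold(item2) THEN small(item2)]. ⇒ new: approved(item2), green(item2), small(item2).
[2] rule 10 [IF green(item2) and approved(item2) THEN large(item2)]. ⇒ new: large(item2).
[3] rule 7 [IF large(item2) and visible(b) THEN mammal(b)]. ⇒ new: mammal(b).
[4] rule 1 [IF mammal(b) and small(item2) THEN hot(b)]. ⇒ new: hot(b).
[5] rule 8 [IF hot(b) and cold(item2) THEN metal(item2)]. ⇒ new: metal(item2).
[6] rule 9 [IF metal(item2) THEN blue(item2)]. ⇒ new: blue(item2).
[7] rule 5 [IF blue(item2) and cold(item2) THEN active(b)]. ⇒ new: active(b).
Closure: {active(b), approved(item2), bird(b), blue(item2), cold(item2), green(item2), has_feathers(b), hot(b), large(item2), mammal(b), metal(item2), open(item2), ready(item2), red(item2), small(item2), swims(item2), visible(b)} — 17 facts.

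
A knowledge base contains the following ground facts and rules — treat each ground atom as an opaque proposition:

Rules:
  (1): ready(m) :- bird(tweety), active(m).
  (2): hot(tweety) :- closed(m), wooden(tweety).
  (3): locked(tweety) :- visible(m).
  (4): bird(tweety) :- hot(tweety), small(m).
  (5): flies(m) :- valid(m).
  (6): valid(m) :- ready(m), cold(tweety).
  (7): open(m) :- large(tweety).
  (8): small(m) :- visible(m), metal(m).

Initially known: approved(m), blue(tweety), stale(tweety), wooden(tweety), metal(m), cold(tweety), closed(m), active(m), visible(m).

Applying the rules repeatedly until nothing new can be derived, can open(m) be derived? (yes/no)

Round 1: (2) [hot(tweety) :- closed(m), wooden(tweety).]; (3) [locked(tweety) :- visible(m).]; (8) [small(m) :- visible(m), metal(m).]. New: hot(tweety), locked(tweety), small(m).
Round 2: (4) [bird(tweety) :- hot(tweety), small(m).]. New: bird(tweety).
Round 3: (1) [ready(m) :- bird(tweety), active(m).]. New: ready(m).
Round 4: (6) [valid(m) :- ready(m), cold(tweety).]. New: valid(m).
Round 5: (5) [flies(m) :- valid(m).]. New: flies(m).
Fixed point reached. open(m) is concluded only by (7); (7) needs large(tweety) (never derived).

no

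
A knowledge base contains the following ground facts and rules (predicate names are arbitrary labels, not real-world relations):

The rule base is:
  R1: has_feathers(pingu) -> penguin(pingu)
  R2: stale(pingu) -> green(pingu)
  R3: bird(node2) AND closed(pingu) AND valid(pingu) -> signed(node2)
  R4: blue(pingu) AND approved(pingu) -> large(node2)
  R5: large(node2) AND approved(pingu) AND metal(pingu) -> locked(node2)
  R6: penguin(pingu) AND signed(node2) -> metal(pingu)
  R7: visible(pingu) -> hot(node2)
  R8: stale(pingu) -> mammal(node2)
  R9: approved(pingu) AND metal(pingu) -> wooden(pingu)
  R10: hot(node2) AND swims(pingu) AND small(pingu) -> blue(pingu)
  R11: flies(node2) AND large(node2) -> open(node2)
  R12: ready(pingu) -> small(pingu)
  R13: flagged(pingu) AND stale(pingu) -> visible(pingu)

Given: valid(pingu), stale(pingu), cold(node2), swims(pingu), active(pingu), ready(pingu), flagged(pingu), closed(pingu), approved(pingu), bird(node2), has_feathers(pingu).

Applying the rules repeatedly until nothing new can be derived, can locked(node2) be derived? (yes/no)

Round 1 fires R1, R2, R3, R8, R12, R13, giving penguin(pingu), green(pingu), signed(node2), mammal(node2), small(pingu), visible(pingu).
Round 2 fires R6, R7, giving metal(pingu), hot(node2).
Round 3 fires R9, R10, giving wooden(pingu), blue(pingu).
Round 4 fires R4, giving large(node2).
Round 5 fires R5, giving locked(node2).
locked(node2) appears in round 5, so it is derivable.

yes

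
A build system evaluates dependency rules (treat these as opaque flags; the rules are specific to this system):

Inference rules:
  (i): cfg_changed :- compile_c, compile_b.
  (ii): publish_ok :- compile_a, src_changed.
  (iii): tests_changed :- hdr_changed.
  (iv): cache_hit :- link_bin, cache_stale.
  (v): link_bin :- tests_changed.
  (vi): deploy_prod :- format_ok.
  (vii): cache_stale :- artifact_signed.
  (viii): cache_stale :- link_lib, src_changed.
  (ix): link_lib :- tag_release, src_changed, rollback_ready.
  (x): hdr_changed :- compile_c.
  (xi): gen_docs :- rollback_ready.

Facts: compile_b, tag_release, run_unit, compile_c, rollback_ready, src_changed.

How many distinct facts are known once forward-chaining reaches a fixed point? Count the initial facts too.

14

Round 1: (i) [cfg_changed :- compile_c, compile_b.]; (ix) [link_lib :- tag_release, src_changed, rollback_ready.]; (x) [hdr_changed :- compile_c.]; (xi) [gen_docs :- rollback_ready.]. Adds cfg_changed, link_lib, hdr_changed, gen_docs.
Round 2: (iii) [tests_changed :- hdr_changed.]; (viii) [cache_stale :- link_lib, src_changed.]. Adds tests_changed, cache_stale.
Round 3: (v) [link_bin :- tests_changed.]. Adds link_bin.
Round 4: (iv) [cache_hit :- link_bin, cache_stale.]. Adds cache_hit.
Closure: {cache_hit, cache_stale, cfg_changed, compile_b, compile_c, gen_docs, hdr_changed, link_bin, link_lib, rollback_ready, run_unit, src_changed, tag_release, tests_changed} — 14 facts.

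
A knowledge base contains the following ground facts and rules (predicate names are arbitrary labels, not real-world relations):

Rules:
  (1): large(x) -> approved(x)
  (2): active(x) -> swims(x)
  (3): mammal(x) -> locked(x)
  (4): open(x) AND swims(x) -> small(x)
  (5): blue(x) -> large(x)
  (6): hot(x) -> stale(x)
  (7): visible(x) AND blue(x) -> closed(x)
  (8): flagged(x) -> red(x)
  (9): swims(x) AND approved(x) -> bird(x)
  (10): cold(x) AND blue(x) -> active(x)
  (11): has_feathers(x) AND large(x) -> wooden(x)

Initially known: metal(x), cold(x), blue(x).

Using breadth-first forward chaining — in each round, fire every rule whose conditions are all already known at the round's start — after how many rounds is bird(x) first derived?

3

Round 1 — (5), (10), derive large(x), active(x).
Round 2 — (1), (2), derive approved(x), swims(x).
Round 3 — (9), derive bird(x).
bird(x) first appears in round 3.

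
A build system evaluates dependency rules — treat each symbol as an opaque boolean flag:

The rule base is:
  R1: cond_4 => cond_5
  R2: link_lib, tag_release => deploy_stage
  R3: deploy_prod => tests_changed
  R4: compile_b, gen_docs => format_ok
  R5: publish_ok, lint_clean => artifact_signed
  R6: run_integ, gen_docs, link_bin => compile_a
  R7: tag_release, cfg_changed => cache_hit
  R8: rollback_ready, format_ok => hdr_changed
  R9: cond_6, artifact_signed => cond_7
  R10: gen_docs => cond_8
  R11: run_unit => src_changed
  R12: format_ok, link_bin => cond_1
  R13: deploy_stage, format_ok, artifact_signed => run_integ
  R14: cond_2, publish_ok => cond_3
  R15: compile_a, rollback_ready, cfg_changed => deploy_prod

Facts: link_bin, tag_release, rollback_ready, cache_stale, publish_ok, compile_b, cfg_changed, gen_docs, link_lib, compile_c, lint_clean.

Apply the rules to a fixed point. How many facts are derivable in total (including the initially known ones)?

22

[1] R2 [link_lib, tag_release => deploy_stage]; R4 [compile_b, gen_docs => format_ok]; R5 [publish_ok, lint_clean => artifact_signed]; R7 [tag_release, cfg_changed => cache_hit]; R10 [gen_docs => cond_8]. ⇒ new: deploy_stage, format_ok, artifact_signed, cache_hit, cond_8.
[2] R8 [rollback_ready, format_ok => hdr_changed]; R12 [format_ok, link_bin => cond_1]; R13 [deploy_stage, format_ok, artifact_signed => run_integ]. ⇒ new: hdr_changed, cond_1, run_integ.
[3] R6 [run_integ, gen_docs, link_bin => compile_a]. ⇒ new: compile_a.
[4] R15 [compile_a, rollback_ready, cfg_changed => deploy_prod]. ⇒ new: deploy_prod.
[5] R3 [deploy_prod => tests_changed]. ⇒ new: tests_changed.
Closure: {artifact_signed, cache_hit, cache_stale, cfg_changed, compile_a, compile_b, compile_c, cond_1, cond_8, deploy_prod, deploy_stage, format_ok, gen_docs, hdr_changed, link_bin, link_lib, lint_clean, publish_ok, rollback_ready, run_integ, tag_release, tests_changed} — 22 facts.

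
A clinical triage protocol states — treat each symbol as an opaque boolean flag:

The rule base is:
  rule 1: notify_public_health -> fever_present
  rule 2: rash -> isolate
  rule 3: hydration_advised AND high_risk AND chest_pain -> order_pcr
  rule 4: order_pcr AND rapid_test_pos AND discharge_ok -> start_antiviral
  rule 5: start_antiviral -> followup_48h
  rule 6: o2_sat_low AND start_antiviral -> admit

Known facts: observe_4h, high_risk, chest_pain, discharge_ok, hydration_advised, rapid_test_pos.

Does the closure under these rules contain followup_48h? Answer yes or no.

Round 1: rule 3 [hydration_advised AND high_risk AND chest_pain -> order_pcr]. New: order_pcr.
Round 2: rule 4 [order_pcr AND rapid_test_pos AND discharge_ok -> start_antiviral]. New: start_antiviral.
Round 3: rule 5 [start_antiviral -> followup_48h]. New: followup_48h.
followup_48h appears in round 3, so it is derivable.

yes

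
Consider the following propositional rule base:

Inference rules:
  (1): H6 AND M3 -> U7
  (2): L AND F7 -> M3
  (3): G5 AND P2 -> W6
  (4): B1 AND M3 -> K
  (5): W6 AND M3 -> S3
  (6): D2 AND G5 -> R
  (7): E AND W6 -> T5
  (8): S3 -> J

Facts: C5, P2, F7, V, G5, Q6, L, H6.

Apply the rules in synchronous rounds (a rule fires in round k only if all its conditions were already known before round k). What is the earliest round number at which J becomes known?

Round 1 fires (2), (3), giving M3, W6.
Round 2 fires (1), (5), giving U7, S3.
Round 3 fires (8), giving J.
J first appears in round 3.

3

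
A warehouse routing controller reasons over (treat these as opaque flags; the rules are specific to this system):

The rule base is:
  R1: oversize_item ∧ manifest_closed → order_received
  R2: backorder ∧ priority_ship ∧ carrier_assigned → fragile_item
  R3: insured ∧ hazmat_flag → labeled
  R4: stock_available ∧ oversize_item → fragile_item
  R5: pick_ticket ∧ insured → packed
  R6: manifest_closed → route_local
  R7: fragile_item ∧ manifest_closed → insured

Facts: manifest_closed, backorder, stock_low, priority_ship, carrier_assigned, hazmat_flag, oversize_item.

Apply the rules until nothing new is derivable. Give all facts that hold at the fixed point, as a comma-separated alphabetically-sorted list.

backorder, carrier_assigned, fragile_item, hazmat_flag, insured, labeled, manifest_closed, order_received, oversize_item, priority_ship, route_local, stock_low

Round 1 fires R1, R2, R6, giving order_received, fragile_item, route_local.
Round 2 fires R7, giving insured.
Round 3 fires R3, giving labeled.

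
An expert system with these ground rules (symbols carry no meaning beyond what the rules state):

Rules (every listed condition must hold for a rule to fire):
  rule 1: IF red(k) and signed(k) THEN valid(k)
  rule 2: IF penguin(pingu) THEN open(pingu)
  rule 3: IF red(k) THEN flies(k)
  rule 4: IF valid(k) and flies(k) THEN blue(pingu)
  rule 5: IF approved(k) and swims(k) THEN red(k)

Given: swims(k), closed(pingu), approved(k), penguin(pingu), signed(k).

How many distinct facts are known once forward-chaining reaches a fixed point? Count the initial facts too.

[1] rule 2 [IF penguin(pingu) THEN open(pingu)]; rule 5 [IF approved(k) and swims(k) THEN red(k)]. ⇒ new: open(pingu), red(k).
[2] rule 1 [IF red(k) and signed(k) THEN valid(k)]; rule 3 [IF red(k) THEN flies(k)]. ⇒ new: valid(k), flies(k).
[3] rule 4 [IF valid(k) and flies(k) THEN blue(pingu)]. ⇒ new: blue(pingu).
Closure: {approved(k), blue(pingu), closed(pingu), flies(k), open(pingu), penguin(pingu), red(k), signed(k), swims(k), valid(k)} — 10 facts.

10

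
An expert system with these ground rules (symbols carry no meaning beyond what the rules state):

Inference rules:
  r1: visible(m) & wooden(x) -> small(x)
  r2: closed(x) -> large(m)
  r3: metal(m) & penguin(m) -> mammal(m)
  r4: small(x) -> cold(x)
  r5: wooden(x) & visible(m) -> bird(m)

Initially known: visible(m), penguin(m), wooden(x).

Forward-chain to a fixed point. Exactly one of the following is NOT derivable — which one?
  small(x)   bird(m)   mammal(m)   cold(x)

Round 1 — r1, r5, derive small(x), bird(m).
Round 2 — r4, derive cold(x).
Derived: bird(m) (round 1), small(x) (round 1), cold(x) (round 2). mammal(m) never appears in any round.

mammal(m)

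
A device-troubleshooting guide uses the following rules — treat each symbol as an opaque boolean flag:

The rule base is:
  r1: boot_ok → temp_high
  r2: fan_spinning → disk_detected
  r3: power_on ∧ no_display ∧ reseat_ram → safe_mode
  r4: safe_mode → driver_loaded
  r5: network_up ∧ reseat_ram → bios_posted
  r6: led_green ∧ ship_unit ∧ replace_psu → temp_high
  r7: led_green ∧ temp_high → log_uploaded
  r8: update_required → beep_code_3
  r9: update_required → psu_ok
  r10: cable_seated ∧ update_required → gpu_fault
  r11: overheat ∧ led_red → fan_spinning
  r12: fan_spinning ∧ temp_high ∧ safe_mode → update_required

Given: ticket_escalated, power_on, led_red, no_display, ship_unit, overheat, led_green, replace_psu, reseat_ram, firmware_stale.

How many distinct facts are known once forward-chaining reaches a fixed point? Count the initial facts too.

19

Round 1 — r3, r6, r11, derive safe_mode, temp_high, fan_spinning.
Round 2 — r2, r4, r7, r12, derive disk_detected, driver_loaded, log_uploaded, update_required.
Round 3 — r8, r9, derive beep_code_3, psu_ok.
Closure: {beep_code_3, disk_detected, driver_loaded, fan_spinning, firmware_stale, led_green, led_red, log_uploaded, no_display, overheat, power_on, psu_ok, replace_psu, reseat_ram, safe_mode, ship_unit, temp_high, ticket_escalated, update_required} — 19 facts.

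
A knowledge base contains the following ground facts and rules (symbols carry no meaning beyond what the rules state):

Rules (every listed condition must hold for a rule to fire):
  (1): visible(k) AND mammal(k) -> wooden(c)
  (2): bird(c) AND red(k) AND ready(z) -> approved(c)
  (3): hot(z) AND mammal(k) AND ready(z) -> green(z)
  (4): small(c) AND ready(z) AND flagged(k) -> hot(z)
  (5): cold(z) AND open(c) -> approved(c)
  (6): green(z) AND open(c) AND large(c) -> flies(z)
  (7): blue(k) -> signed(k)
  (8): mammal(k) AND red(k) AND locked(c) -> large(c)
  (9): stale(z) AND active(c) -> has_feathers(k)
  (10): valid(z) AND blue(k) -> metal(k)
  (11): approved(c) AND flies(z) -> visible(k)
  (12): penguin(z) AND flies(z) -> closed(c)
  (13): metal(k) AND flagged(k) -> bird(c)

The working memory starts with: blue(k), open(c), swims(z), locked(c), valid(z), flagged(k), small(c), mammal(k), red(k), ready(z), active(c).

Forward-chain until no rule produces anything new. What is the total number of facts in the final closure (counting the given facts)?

Round 1: (4) [small(c) AND ready(z) AND flagged(k) -> hot(z)]; (7) [blue(k) -> signed(k)]; (8) [mammal(k) AND red(k) AND locked(c) -> large(c)]; (10) [valid(z) AND blue(k) -> metal(k)]. Adds hot(z), signed(k), large(c), metal(k).
Round 2: (3) [hot(z) AND mammal(k) AND ready(z) -> green(z)]; (13) [metal(k) AND flagged(k) -> bird(c)]. Adds green(z), bird(c).
Round 3: (2) [bird(c) AND red(k) AND ready(z) -> approved(c)]; (6) [green(z) AND open(c) AND large(c) -> flies(z)]. Adds approved(c), flies(z).
Round 4: (11) [approved(c) AND flies(z) -> visible(k)]. Adds visible(k).
Round 5: (1) [visible(k) AND mammal(k) -> wooden(c)]. Adds wooden(c).
Closure: {active(c), approved(c), bird(c), blue(k), flagged(k), flies(z), green(z), hot(z), large(c), locked(c), mammal(k), metal(k), open(c), ready(z), red(k), signed(k), small(c), swims(z), valid(z), visible(k), wooden(c)} — 21 facts.

21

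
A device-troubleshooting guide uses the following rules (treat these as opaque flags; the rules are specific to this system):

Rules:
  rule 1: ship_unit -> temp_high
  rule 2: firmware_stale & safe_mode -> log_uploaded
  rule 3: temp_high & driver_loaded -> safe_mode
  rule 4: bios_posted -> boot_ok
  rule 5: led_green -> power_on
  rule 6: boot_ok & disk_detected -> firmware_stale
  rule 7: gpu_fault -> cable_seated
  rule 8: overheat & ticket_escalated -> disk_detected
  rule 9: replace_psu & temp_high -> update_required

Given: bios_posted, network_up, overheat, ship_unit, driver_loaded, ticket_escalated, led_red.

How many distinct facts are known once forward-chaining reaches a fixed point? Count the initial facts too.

13

Round 1: rule 1 [ship_unit -> temp_high]; rule 4 [bios_posted -> boot_ok]; rule 8 [overheat & ticket_escalated -> disk_detected]. Adds temp_high, boot_ok, disk_detected.
Round 2: rule 3 [temp_high & driver_loaded -> safe_mode]; rule 6 [boot_ok & disk_detected -> firmware_stale]. Adds safe_mode, firmware_stale.
Round 3: rule 2 [firmware_stale & safe_mode -> log_uploaded]. Adds log_uploaded.
Closure: {bios_posted, boot_ok, disk_detected, driver_loaded, firmware_stale, led_red, log_uploaded, network_up, overheat, safe_mode, ship_unit, temp_high, ticket_escalated} — 13 facts.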